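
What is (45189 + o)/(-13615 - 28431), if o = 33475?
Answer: -39332/21023 ≈ -1.8709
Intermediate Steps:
(45189 + o)/(-13615 - 28431) = (45189 + 33475)/(-13615 - 28431) = 78664/(-42046) = 78664*(-1/42046) = -39332/21023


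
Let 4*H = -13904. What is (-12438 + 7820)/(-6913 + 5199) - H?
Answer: 2981241/857 ≈ 3478.7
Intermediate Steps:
H = -3476 (H = (¼)*(-13904) = -3476)
(-12438 + 7820)/(-6913 + 5199) - H = (-12438 + 7820)/(-6913 + 5199) - 1*(-3476) = -4618/(-1714) + 3476 = -4618*(-1/1714) + 3476 = 2309/857 + 3476 = 2981241/857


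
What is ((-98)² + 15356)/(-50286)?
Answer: -4160/8381 ≈ -0.49636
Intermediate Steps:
((-98)² + 15356)/(-50286) = (9604 + 15356)*(-1/50286) = 24960*(-1/50286) = -4160/8381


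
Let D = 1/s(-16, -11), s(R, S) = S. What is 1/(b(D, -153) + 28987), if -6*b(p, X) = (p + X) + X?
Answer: 66/1916509 ≈ 3.4438e-5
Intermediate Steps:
D = -1/11 (D = 1/(-11) = -1/11 ≈ -0.090909)
b(p, X) = -X/3 - p/6 (b(p, X) = -((p + X) + X)/6 = -((X + p) + X)/6 = -(p + 2*X)/6 = -X/3 - p/6)
1/(b(D, -153) + 28987) = 1/((-⅓*(-153) - ⅙*(-1/11)) + 28987) = 1/((51 + 1/66) + 28987) = 1/(3367/66 + 28987) = 1/(1916509/66) = 66/1916509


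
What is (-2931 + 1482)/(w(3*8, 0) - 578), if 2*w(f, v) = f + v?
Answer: 1449/566 ≈ 2.5601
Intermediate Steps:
w(f, v) = f/2 + v/2 (w(f, v) = (f + v)/2 = f/2 + v/2)
(-2931 + 1482)/(w(3*8, 0) - 578) = (-2931 + 1482)/(((3*8)/2 + (½)*0) - 578) = -1449/(((½)*24 + 0) - 578) = -1449/((12 + 0) - 578) = -1449/(12 - 578) = -1449/(-566) = -1449*(-1/566) = 1449/566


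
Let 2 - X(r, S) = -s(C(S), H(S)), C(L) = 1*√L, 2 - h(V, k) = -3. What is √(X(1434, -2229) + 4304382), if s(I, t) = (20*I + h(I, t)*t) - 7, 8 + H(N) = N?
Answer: 2*√(1073298 + 5*I*√2229) ≈ 2072.0 + 0.22786*I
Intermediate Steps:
h(V, k) = 5 (h(V, k) = 2 - 1*(-3) = 2 + 3 = 5)
H(N) = -8 + N
C(L) = √L
s(I, t) = -7 + 5*t + 20*I (s(I, t) = (20*I + 5*t) - 7 = (5*t + 20*I) - 7 = -7 + 5*t + 20*I)
X(r, S) = -45 + 5*S + 20*√S (X(r, S) = 2 - (-1)*(-7 + 5*(-8 + S) + 20*√S) = 2 - (-1)*(-7 + (-40 + 5*S) + 20*√S) = 2 - (-1)*(-47 + 5*S + 20*√S) = 2 - (47 - 20*√S - 5*S) = 2 + (-47 + 5*S + 20*√S) = -45 + 5*S + 20*√S)
√(X(1434, -2229) + 4304382) = √((-45 + 5*(-2229) + 20*√(-2229)) + 4304382) = √((-45 - 11145 + 20*(I*√2229)) + 4304382) = √((-45 - 11145 + 20*I*√2229) + 4304382) = √((-11190 + 20*I*√2229) + 4304382) = √(4293192 + 20*I*√2229)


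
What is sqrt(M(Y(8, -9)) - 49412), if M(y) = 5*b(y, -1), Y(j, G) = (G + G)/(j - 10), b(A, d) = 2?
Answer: I*sqrt(49402) ≈ 222.27*I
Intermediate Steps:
Y(j, G) = 2*G/(-10 + j) (Y(j, G) = (2*G)/(-10 + j) = 2*G/(-10 + j))
M(y) = 10 (M(y) = 5*2 = 10)
sqrt(M(Y(8, -9)) - 49412) = sqrt(10 - 49412) = sqrt(-49402) = I*sqrt(49402)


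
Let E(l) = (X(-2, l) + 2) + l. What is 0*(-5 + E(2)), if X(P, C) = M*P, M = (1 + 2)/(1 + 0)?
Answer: 0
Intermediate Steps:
M = 3 (M = 3/1 = 3*1 = 3)
X(P, C) = 3*P
E(l) = -4 + l (E(l) = (3*(-2) + 2) + l = (-6 + 2) + l = -4 + l)
0*(-5 + E(2)) = 0*(-5 + (-4 + 2)) = 0*(-5 - 2) = 0*(-7) = 0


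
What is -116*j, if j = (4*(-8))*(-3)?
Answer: -11136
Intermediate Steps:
j = 96 (j = -32*(-3) = 96)
-116*j = -116*96 = -11136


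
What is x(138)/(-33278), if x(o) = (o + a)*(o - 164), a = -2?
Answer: 1768/16639 ≈ 0.10626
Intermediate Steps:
x(o) = (-164 + o)*(-2 + o) (x(o) = (o - 2)*(o - 164) = (-2 + o)*(-164 + o) = (-164 + o)*(-2 + o))
x(138)/(-33278) = (328 + 138² - 166*138)/(-33278) = (328 + 19044 - 22908)*(-1/33278) = -3536*(-1/33278) = 1768/16639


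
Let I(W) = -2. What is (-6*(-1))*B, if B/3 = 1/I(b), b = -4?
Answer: -9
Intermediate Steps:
B = -3/2 (B = 3/(-2) = 3*(-1/2) = -3/2 ≈ -1.5000)
(-6*(-1))*B = -6*(-1)*(-3/2) = 6*(-3/2) = -9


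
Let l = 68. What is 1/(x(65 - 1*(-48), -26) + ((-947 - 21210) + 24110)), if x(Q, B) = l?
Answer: 1/2021 ≈ 0.00049480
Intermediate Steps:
x(Q, B) = 68
1/(x(65 - 1*(-48), -26) + ((-947 - 21210) + 24110)) = 1/(68 + ((-947 - 21210) + 24110)) = 1/(68 + (-22157 + 24110)) = 1/(68 + 1953) = 1/2021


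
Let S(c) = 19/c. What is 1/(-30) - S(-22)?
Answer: 137/165 ≈ 0.83030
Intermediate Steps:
1/(-30) - S(-22) = 1/(-30) - 19/(-22) = -1/30 - 19*(-1)/22 = -1/30 - 1*(-19/22) = -1/30 + 19/22 = 137/165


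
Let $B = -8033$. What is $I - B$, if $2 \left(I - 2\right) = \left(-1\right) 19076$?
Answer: $-1503$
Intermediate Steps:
$I = -9536$ ($I = 2 + \frac{\left(-1\right) 19076}{2} = 2 + \frac{1}{2} \left(-19076\right) = 2 - 9538 = -9536$)
$I - B = -9536 - -8033 = -9536 + 8033 = -1503$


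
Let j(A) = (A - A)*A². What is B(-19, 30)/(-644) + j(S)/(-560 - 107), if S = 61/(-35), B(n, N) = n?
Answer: 19/644 ≈ 0.029503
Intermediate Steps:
S = -61/35 (S = 61*(-1/35) = -61/35 ≈ -1.7429)
j(A) = 0 (j(A) = 0*A² = 0)
B(-19, 30)/(-644) + j(S)/(-560 - 107) = -19/(-644) + 0/(-560 - 107) = -19*(-1/644) + 0/(-667) = 19/644 + 0*(-1/667) = 19/644 + 0 = 19/644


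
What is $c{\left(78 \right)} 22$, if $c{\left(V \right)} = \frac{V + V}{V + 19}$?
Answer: $\frac{3432}{97} \approx 35.381$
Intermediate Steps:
$c{\left(V \right)} = \frac{2 V}{19 + V}$
$c{\left(78 \right)} 22 = 2 \cdot 78 \frac{1}{19 + 78} \cdot 22 = 2 \cdot 78 \cdot \frac{1}{97} \cdot 22 = \frac{156}{97} \cdot 22 = \frac{3432}{97}$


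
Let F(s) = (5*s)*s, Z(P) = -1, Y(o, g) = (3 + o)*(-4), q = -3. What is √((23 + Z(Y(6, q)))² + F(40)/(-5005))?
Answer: 2*√120841721/1001 ≈ 21.964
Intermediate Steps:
Y(o, g) = -12 - 4*o
F(s) = 5*s²
√((23 + Z(Y(6, q)))² + F(40)/(-5005)) = √((23 - 1)² + (5*40²)/(-5005)) = √(22² + (5*1600)*(-1/5005)) = √(484 + 8000*(-1/5005)) = √(484 - 1600/1001) = √(482884/1001) = 2*√120841721/1001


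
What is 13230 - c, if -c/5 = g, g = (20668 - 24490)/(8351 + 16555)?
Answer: 7844935/593 ≈ 13229.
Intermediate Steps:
g = -91/593 (g = -3822/24906 = -3822*1/24906 = -91/593 ≈ -0.15346)
c = 455/593 (c = -5*(-91/593) = 455/593 ≈ 0.76729)
13230 - c = 13230 - 1*455/593 = 13230 - 455/593 = 7844935/593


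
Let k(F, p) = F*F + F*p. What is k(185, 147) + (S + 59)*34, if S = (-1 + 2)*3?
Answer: 63528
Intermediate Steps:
k(F, p) = F**2 + F*p
S = 3 (S = 1*3 = 3)
k(185, 147) + (S + 59)*34 = 185*(185 + 147) + (3 + 59)*34 = 185*332 + 62*34 = 61420 + 2108 = 63528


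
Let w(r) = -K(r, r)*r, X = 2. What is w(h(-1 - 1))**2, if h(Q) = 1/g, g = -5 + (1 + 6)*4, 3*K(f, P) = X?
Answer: 4/4761 ≈ 0.00084016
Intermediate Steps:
K(f, P) = 2/3 (K(f, P) = (1/3)*2 = 2/3)
g = 23 (g = -5 + 7*4 = -5 + 28 = 23)
h(Q) = 1/23
w(r) = -2*r/3
w(h(-1 - 1))**2 = (-2/3*1/23)**2 = (-2/69)**2 = 4/4761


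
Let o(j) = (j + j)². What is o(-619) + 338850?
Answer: 1871494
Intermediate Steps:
o(j) = 4*j² (o(j) = (2*j)² = 4*j²)
o(-619) + 338850 = 4*(-619)² + 338850 = 4*383161 + 338850 = 1532644 + 338850 = 1871494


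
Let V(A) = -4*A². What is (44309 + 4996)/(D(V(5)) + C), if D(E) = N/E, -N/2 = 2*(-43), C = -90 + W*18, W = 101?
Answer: 1232625/43157 ≈ 28.561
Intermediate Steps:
C = 1728 (C = -90 + 101*18 = -90 + 1818 = 1728)
N = 172 (N = -4*(-43) = -2*(-86) = 172)
D(E) = 172/E
(44309 + 4996)/(D(V(5)) + C) = (44309 + 4996)/(172/((-4*5²)) + 1728) = 49305/(172/((-4*25)) + 1728) = 49305/(172/(-100) + 1728) = 49305/(172*(-1/100) + 1728) = 49305/(-43/25 + 1728) = 49305/(43157/25) = 49305*(25/43157) = 1232625/43157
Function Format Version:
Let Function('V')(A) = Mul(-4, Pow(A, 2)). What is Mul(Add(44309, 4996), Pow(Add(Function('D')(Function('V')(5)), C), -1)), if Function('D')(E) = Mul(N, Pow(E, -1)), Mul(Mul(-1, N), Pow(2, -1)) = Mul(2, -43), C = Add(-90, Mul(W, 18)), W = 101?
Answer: Rational(1232625, 43157) ≈ 28.561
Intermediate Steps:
C = 1728 (C = Add(-90, Mul(101, 18)) = Add(-90, 1818) = 1728)
N = 172 (N = Mul(-2, Mul(2, -43)) = Mul(-2, -86) = 172)
Function('D')(E) = Mul(172, Pow(E, -1))
Mul(Add(44309, 4996), Pow(Add(Function('D')(Function('V')(5)), C), -1)) = Mul(Add(44309, 4996), Pow(Add(Mul(172, Pow(Mul(-4, Pow(5, 2)), -1)), 1728), -1)) = Mul(49305, Pow(Add(Mul(172, Pow(Mul(-4, 25), -1)), 1728), -1)) = Mul(49305, Pow(Add(Mul(172, Pow(-100, -1)), 1728), -1)) = Mul(49305, Pow(Add(Mul(172, Rational(-1, 100)), 1728), -1)) = Mul(49305, Pow(Add(Rational(-43, 25), 1728), -1)) = Mul(49305, Pow(Rational(43157, 25), -1)) = Mul(49305, Rational(25, 43157)) = Rational(1232625, 43157)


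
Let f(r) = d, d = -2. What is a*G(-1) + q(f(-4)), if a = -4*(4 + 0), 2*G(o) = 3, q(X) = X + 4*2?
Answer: -18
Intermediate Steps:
f(r) = -2
q(X) = 8 + X (q(X) = X + 8 = 8 + X)
G(o) = 3/2 (G(o) = (½)*3 = 3/2)
a = -16 (a = -4*4 = -16)
a*G(-1) + q(f(-4)) = -16*3/2 + (8 - 2) = -24 + 6 = -18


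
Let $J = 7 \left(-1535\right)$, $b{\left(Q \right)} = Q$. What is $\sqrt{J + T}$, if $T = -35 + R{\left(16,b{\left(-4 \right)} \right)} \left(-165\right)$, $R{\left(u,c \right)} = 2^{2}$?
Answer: $4 i \sqrt{715} \approx 106.96 i$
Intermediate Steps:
$R{\left(u,c \right)} = 4$
$T = -695$ ($T = -35 + 4 \left(-165\right) = -35 - 660 = -695$)
$J = -10745$
$\sqrt{J + T} = \sqrt{-10745 - 695} = \sqrt{-11440} = 4 i \sqrt{715}$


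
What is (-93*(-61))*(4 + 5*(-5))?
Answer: -119133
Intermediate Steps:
(-93*(-61))*(4 + 5*(-5)) = 5673*(4 - 25) = 5673*(-21) = -119133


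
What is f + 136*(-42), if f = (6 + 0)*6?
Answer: -5676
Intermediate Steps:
f = 36 (f = 6*6 = 36)
f + 136*(-42) = 36 + 136*(-42) = 36 - 5712 = -5676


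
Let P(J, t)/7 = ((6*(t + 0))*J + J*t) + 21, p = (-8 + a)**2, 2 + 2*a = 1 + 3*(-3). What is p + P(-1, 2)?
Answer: 218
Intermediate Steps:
a = -5 (a = -1 + (1 + 3*(-3))/2 = -1 + (1 - 9)/2 = -1 + (1/2)*(-8) = -1 - 4 = -5)
p = 169 (p = (-8 - 5)**2 = (-13)**2 = 169)
P(J, t) = 147 + 49*J*t (P(J, t) = 7*(((6*(t + 0))*J + J*t) + 21) = 7*(((6*t)*J + J*t) + 21) = 7*((6*J*t + J*t) + 21) = 7*(7*J*t + 21) = 7*(21 + 7*J*t) = 147 + 49*J*t)
p + P(-1, 2) = 169 + (147 + 49*(-1)*2) = 169 + (147 - 98) = 169 + 49 = 218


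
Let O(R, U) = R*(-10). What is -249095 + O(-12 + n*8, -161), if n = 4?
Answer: -249295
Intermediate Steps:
O(R, U) = -10*R
-249095 + O(-12 + n*8, -161) = -249095 - 10*(-12 + 4*8) = -249095 - 10*(-12 + 32) = -249095 - 10*20 = -249095 - 200 = -249295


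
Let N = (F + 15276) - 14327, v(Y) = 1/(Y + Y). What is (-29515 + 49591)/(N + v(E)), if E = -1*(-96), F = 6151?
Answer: 550656/194743 ≈ 2.8276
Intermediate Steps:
E = 96
v(Y) = 1/(2*Y)
N = 7100 (N = (6151 + 15276) - 14327 = 21427 - 14327 = 7100)
(-29515 + 49591)/(N + v(E)) = (-29515 + 49591)/(7100 + (½)/96) = 20076/(7100 + (½)*(1/96)) = 20076/(7100 + 1/192) = 20076/(1363201/192) = 20076*(192/1363201) = 550656/194743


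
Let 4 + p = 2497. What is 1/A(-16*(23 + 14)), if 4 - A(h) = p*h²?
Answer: -1/873706748 ≈ -1.1445e-9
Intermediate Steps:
p = 2493 (p = -4 + 2497 = 2493)
A(h) = 4 - 2493*h²
1/A(-16*(23 + 14)) = 1/(4 - 2493*256*(23 + 14)²) = 1/(4 - 2493*(-16*37)²) = 1/(4 - 2493*(-592)²) = 1/(4 - 2493*350464) = 1/(4 - 873706752) = 1/(-873706748) = -1/873706748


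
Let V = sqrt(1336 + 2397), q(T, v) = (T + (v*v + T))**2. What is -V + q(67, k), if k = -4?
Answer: 22500 - sqrt(3733) ≈ 22439.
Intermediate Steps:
q(T, v) = (v**2 + 2*T)**2 (q(T, v) = (T + (v**2 + T))**2 = (T + (T + v**2))**2 = (v**2 + 2*T)**2)
V = sqrt(3733) ≈ 61.098
-V + q(67, k) = -sqrt(3733) + ((-4)**2 + 2*67)**2 = -sqrt(3733) + (16 + 134)**2 = -sqrt(3733) + 150**2 = -sqrt(3733) + 22500 = 22500 - sqrt(3733)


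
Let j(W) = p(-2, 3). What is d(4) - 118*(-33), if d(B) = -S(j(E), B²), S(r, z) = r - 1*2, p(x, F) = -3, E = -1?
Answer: 3899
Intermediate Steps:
j(W) = -3
S(r, z) = -2 + r (S(r, z) = r - 2 = -2 + r)
d(B) = 5 (d(B) = -(-2 - 3) = -1*(-5) = 5)
d(4) - 118*(-33) = 5 - 118*(-33) = 5 + 3894 = 3899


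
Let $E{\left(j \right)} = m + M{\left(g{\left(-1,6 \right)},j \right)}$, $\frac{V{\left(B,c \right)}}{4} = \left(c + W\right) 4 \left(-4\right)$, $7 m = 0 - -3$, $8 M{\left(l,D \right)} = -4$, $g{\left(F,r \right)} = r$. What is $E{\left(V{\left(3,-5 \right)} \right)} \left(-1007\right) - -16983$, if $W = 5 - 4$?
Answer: $\frac{238769}{14} \approx 17055.0$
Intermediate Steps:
$W = 1$
$M{\left(l,D \right)} = - \frac{1}{2}$ ($M{\left(l,D \right)} = \frac{1}{8} \left(-4\right) = - \frac{1}{2}$)
$m = \frac{3}{7}$ ($m = \frac{0 - -3}{7} = \frac{0 + 3}{7} = \frac{1}{7} \cdot 3 = \frac{3}{7} \approx 0.42857$)
$V{\left(B,c \right)} = -64 - 64 c$ ($V{\left(B,c \right)} = 4 \left(c + 1\right) 4 \left(-4\right) = 4 \left(1 + c\right) 4 \left(-4\right) = 4 \left(4 + 4 c\right) \left(-4\right) = 4 \left(-16 - 16 c\right) = -64 - 64 c$)
$E{\left(j \right)} = - \frac{1}{14}$ ($E{\left(j \right)} = \frac{3}{7} - \frac{1}{2} = - \frac{1}{14}$)
$E{\left(V{\left(3,-5 \right)} \right)} \left(-1007\right) - -16983 = \left(- \frac{1}{14}\right) \left(-1007\right) - -16983 = \frac{1007}{14} + 16983 = \frac{238769}{14}$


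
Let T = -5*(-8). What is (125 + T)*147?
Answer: 24255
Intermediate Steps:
T = 40
(125 + T)*147 = (125 + 40)*147 = 165*147 = 24255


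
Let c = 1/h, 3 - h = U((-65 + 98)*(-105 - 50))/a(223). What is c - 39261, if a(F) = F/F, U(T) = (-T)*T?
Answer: -1027194494507/26163228 ≈ -39261.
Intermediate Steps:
U(T) = -T²
a(F) = 1
h = 26163228 (h = 3 - (-((-65 + 98)*(-105 - 50))²)/1 = 3 - (-(33*(-155))²) = 3 - (-1*(-5115)²) = 3 - (-1*26163225) = 3 - (-26163225) = 3 - 1*(-26163225) = 3 + 26163225 = 26163228)
c = 1/26163228 ≈ 3.8222e-8
c - 39261 = 1/26163228 - 39261 = -1027194494507/26163228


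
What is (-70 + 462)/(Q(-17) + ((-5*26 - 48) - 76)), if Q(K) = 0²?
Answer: -196/127 ≈ -1.5433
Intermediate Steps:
Q(K) = 0
(-70 + 462)/(Q(-17) + ((-5*26 - 48) - 76)) = (-70 + 462)/(0 + ((-5*26 - 48) - 76)) = 392/(0 + ((-130 - 48) - 76)) = 392/(0 + (-178 - 76)) = 392/(0 - 254) = 392/(-254) = 392*(-1/254) = -196/127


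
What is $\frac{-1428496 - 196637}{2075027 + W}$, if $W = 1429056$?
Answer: $- \frac{1625133}{3504083} \approx -0.46378$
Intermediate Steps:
$\frac{-1428496 - 196637}{2075027 + W} = \frac{-1428496 - 196637}{2075027 + 1429056} = - \frac{1625133}{3504083}$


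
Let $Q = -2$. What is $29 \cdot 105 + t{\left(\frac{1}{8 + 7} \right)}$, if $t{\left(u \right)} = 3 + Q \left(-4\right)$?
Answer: $3056$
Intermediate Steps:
$t{\left(u \right)} = 11$ ($t{\left(u \right)} = 3 - -8 = 3 + 8 = 11$)
$29 \cdot 105 + t{\left(\frac{1}{8 + 7} \right)} = 29 \cdot 105 + 11 = 3045 + 11 = 3056$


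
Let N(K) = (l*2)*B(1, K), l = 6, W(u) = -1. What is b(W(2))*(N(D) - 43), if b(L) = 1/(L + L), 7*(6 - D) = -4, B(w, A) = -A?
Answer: 853/14 ≈ 60.929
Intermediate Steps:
D = 46/7 (D = 6 - ⅐*(-4) = 6 + 4/7 = 46/7 ≈ 6.5714)
b(L) = 1/(2*L)
N(K) = -12*K (N(K) = (6*2)*(-K) = 12*(-K) = -12*K)
b(W(2))*(N(D) - 43) = ((½)/(-1))*(-12*46/7 - 43) = ((½)*(-1))*(-552/7 - 43) = -½*(-853/7) = 853/14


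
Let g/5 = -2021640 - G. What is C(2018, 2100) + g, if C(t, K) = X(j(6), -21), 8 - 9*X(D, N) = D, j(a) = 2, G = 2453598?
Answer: -67128568/3 ≈ -2.2376e+7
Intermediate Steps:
X(D, N) = 8/9 - D/9
C(t, K) = ⅔ (C(t, K) = 8/9 - ⅑*2 = 8/9 - 2/9 = ⅔)
g = -22376190 (g = 5*(-2021640 - 1*2453598) = 5*(-2021640 - 2453598) = 5*(-4475238) = -22376190)
C(2018, 2100) + g = ⅔ - 22376190 = -67128568/3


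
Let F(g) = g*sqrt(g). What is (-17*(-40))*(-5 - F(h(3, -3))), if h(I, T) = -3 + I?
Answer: -3400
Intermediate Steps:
F(g) = g**(3/2)
(-17*(-40))*(-5 - F(h(3, -3))) = (-17*(-40))*(-5 - (-3 + 3)**(3/2)) = 680*(-5 - 0**(3/2)) = 680*(-5 - 1*0) = 680*(-5 + 0) = 680*(-5) = -3400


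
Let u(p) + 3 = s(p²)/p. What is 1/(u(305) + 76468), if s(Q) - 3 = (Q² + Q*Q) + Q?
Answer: 305/17330716103 ≈ 1.7599e-8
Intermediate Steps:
s(Q) = 3 + Q + 2*Q² (s(Q) = 3 + ((Q² + Q*Q) + Q) = 3 + ((Q² + Q²) + Q) = 3 + (2*Q² + Q) = 3 + (Q + 2*Q²) = 3 + Q + 2*Q²)
u(p) = -3 + (3 + p² + 2*p⁴)/p (u(p) = -3 + (3 + p² + 2*(p²)²)/p = -3 + (3 + p² + 2*p⁴)/p)
1/(u(305) + 76468) = 1/((-3 + 305 + 2*305³ + 3/305) + 76468) = 1/((-3 + 305 + 2*28372625 + 3*(1/305)) + 76468) = 1/((-3 + 305 + 56745250 + 3/305) + 76468) = 1/(17307393363/305 + 76468) = 1/(17330716103/305) = 305/17330716103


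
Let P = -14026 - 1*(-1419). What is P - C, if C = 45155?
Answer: -57762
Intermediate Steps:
P = -12607 (P = -14026 + 1419 = -12607)
P - C = -12607 - 1*45155 = -12607 - 45155 = -57762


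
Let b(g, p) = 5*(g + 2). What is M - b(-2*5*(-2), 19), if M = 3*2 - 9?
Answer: -113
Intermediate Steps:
M = -3 (M = 6 - 9 = -3)
b(g, p) = 10 + 5*g (b(g, p) = 5*(2 + g) = 10 + 5*g)
M - b(-2*5*(-2), 19) = -3 - (10 + 5*(-2*5*(-2))) = -3 - (10 + 5*(-10*(-2))) = -3 - (10 + 5*20) = -3 - (10 + 100) = -3 - 1*110 = -3 - 110 = -113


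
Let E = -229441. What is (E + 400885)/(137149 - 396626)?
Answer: -171444/259477 ≈ -0.66073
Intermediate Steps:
(E + 400885)/(137149 - 396626) = (-229441 + 400885)/(137149 - 396626) = 171444/(-259477) = 171444*(-1/259477) = -171444/259477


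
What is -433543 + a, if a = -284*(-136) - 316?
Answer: -395235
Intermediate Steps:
a = 38308 (a = 38624 - 316 = 38308)
-433543 + a = -433543 + 38308 = -395235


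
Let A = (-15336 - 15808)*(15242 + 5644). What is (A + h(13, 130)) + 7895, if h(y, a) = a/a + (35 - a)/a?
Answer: -16912107907/26 ≈ -6.5047e+8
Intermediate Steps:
h(y, a) = 1 + (35 - a)/a
A = -650473584 (A = -31144*20886 = -650473584)
(A + h(13, 130)) + 7895 = (-650473584 + 35/130) + 7895 = (-650473584 + 35*(1/130)) + 7895 = (-650473584 + 7/26) + 7895 = -16912313177/26 + 7895 = -16912107907/26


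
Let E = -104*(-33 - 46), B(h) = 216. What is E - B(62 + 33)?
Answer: 8000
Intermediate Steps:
E = 8216 (E = -104*(-79) = 8216)
E - B(62 + 33) = 8216 - 1*216 = 8216 - 216 = 8000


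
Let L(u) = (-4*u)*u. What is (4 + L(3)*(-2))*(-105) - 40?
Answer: -8020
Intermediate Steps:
L(u) = -4*u²
(4 + L(3)*(-2))*(-105) - 40 = (4 - 4*3²*(-2))*(-105) - 40 = (4 - 4*9*(-2))*(-105) - 40 = (4 - 36*(-2))*(-105) - 40 = (4 + 72)*(-105) - 40 = 76*(-105) - 40 = -7980 - 40 = -8020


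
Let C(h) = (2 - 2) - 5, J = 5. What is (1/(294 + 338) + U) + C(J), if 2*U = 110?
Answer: 31601/632 ≈ 50.002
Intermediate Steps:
U = 55 (U = (1/2)*110 = 55)
C(h) = -5 (C(h) = 0 - 5 = -5)
(1/(294 + 338) + U) + C(J) = (1/(294 + 338) + 55) - 5 = (1/632 + 55) - 5 = 34761/632 - 5 = 31601/632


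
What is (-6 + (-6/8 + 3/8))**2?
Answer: 2601/64 ≈ 40.641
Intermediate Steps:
(-6 + (-6/8 + 3/8))**2 = (-6 + (-6*1/8 + 3*(1/8)))**2 = (-6 + (-3/4 + 3/8))**2 = (-6 - 3/8)**2 = (-51/8)**2 = 2601/64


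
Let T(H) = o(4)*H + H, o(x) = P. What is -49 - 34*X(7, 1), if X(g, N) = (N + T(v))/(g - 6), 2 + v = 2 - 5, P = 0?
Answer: 87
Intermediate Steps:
o(x) = 0
v = -5 (v = -2 + (2 - 5) = -2 - 3 = -5)
T(H) = H (T(H) = 0*H + H = 0 + H = H)
X(g, N) = (-5 + N)/(-6 + g) (X(g, N) = (N - 5)/(g - 6) = (-5 + N)/(-6 + g))
-49 - 34*X(7, 1) = -49 - 34*(-5 + 1)/(-6 + 7) = -49 - 34*(-4)/1 = -49 - 34*(-4) = -49 + 136 = 87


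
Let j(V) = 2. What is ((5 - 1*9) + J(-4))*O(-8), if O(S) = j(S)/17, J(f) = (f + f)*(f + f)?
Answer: 120/17 ≈ 7.0588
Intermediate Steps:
J(f) = 4*f**2 (J(f) = (2*f)*(2*f) = 4*f**2)
O(S) = 2/17
((5 - 1*9) + J(-4))*O(-8) = ((5 - 1*9) + 4*(-4)**2)*(2/17) = ((5 - 9) + 4*16)*(2/17) = (-4 + 64)*(2/17) = 60*(2/17) = 120/17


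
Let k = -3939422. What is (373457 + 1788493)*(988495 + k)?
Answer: -6379756627650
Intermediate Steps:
(373457 + 1788493)*(988495 + k) = (373457 + 1788493)*(988495 - 3939422) = 2161950*(-2950927) = -6379756627650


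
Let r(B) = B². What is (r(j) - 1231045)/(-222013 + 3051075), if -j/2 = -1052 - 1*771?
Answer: 12062271/2829062 ≈ 4.2637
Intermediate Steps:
j = 3646 (j = -2*(-1052 - 1*771) = -2*(-1052 - 771) = -2*(-1823) = 3646)
(r(j) - 1231045)/(-222013 + 3051075) = (3646² - 1231045)/(-222013 + 3051075) = (13293316 - 1231045)/2829062 = 12062271*(1/2829062) = 12062271/2829062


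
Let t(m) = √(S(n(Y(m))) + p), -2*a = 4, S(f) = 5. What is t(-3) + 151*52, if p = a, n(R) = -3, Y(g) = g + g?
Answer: 7852 + √3 ≈ 7853.7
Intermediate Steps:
Y(g) = 2*g
a = -2 (a = -½*4 = -2)
p = -2
t(m) = √3 (t(m) = √(5 - 2) = √3)
t(-3) + 151*52 = √3 + 151*52 = √3 + 7852 = 7852 + √3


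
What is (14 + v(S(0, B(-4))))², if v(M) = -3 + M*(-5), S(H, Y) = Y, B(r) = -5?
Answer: 1296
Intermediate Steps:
v(M) = -3 - 5*M
(14 + v(S(0, B(-4))))² = (14 + (-3 - 5*(-5)))² = (14 + (-3 + 25))² = (14 + 22)² = 36² = 1296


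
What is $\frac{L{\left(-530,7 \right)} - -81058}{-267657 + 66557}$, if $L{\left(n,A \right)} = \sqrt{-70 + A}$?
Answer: $- \frac{40529}{100550} - \frac{3 i \sqrt{7}}{201100} \approx -0.40307 - 3.9469 \cdot 10^{-5} i$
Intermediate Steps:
$\frac{L{\left(-530,7 \right)} - -81058}{-267657 + 66557} = \frac{\sqrt{-70 + 7} - -81058}{-267657 + 66557} = \frac{\sqrt{-63} + \left(-159913 + 240971\right)}{-201100} = \left(3 i \sqrt{7} + 81058\right) \left(- \frac{1}{201100}\right) = \left(81058 + 3 i \sqrt{7}\right) \left(- \frac{1}{201100}\right) = - \frac{40529}{100550} - \frac{3 i \sqrt{7}}{201100}$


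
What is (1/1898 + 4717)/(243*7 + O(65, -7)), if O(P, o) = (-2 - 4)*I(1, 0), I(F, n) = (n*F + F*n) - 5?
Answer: 2984289/1095146 ≈ 2.7250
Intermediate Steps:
I(F, n) = -5 + 2*F*n (I(F, n) = (F*n + F*n) - 5 = 2*F*n - 5 = -5 + 2*F*n)
O(P, o) = 30 (O(P, o) = (-2 - 4)*(-5 + 2*1*0) = -6*(-5 + 0) = -6*(-5) = 30)
(1/1898 + 4717)/(243*7 + O(65, -7)) = (1/1898 + 4717)/(243*7 + 30) = (1/1898 + 4717)/(1701 + 30) = (8952867/1898)/1731 = (8952867/1898)*(1/1731) = 2984289/1095146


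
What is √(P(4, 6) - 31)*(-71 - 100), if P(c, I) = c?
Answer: -513*I*√3 ≈ -888.54*I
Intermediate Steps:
√(P(4, 6) - 31)*(-71 - 100) = √(4 - 31)*(-71 - 100) = √(-27)*(-171) = (3*I*√3)*(-171) = -513*I*√3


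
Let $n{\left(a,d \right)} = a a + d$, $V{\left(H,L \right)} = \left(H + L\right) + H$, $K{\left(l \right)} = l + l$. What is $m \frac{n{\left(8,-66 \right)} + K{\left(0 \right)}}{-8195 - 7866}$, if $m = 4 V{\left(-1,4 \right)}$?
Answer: $\frac{16}{16061} \approx 0.0009962$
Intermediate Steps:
$K{\left(l \right)} = 2 l$
$V{\left(H,L \right)} = L + 2 H$
$n{\left(a,d \right)} = d + a^{2}$ ($n{\left(a,d \right)} = a^{2} + d = d + a^{2}$)
$m = 8$ ($m = 4 \left(4 + 2 \left(-1\right)\right) = 4 \left(4 - 2\right) = 4 \cdot 2 = 8$)
$m \frac{n{\left(8,-66 \right)} + K{\left(0 \right)}}{-8195 - 7866} = 8 \frac{\left(-66 + 8^{2}\right) + 2 \cdot 0}{-8195 - 7866} = 8 \frac{\left(-66 + 64\right) + 0}{-16061} = 8 \left(-2 + 0\right) \left(- \frac{1}{16061}\right) = 8 \left(\left(-2\right) \left(- \frac{1}{16061}\right)\right) = 8 \cdot \frac{2}{16061} = \frac{16}{16061}$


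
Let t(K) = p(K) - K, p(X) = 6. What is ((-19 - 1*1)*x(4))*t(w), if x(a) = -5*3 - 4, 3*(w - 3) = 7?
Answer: 760/3 ≈ 253.33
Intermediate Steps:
w = 16/3 (w = 3 + (⅓)*7 = 3 + 7/3 = 16/3 ≈ 5.3333)
x(a) = -19 (x(a) = -15 - 4 = -19)
t(K) = 6 - K
((-19 - 1*1)*x(4))*t(w) = ((-19 - 1*1)*(-19))*(6 - 1*16/3) = ((-19 - 1)*(-19))*(6 - 16/3) = -20*(-19)*(⅔) = 380*(⅔) = 760/3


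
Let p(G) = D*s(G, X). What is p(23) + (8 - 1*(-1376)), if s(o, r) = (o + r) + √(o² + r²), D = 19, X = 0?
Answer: 2258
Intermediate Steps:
s(o, r) = o + r + √(o² + r²)
p(G) = 19*G + 19*√(G²) (p(G) = 19*(G + 0 + √(G² + 0²)) = 19*(G + 0 + √(G² + 0)) = 19*(G + 0 + √(G²)) = 19*(G + √(G²)) = 19*G + 19*√(G²))
p(23) + (8 - 1*(-1376)) = (19*23 + 19*√(23²)) + (8 - 1*(-1376)) = (437 + 19*√529) + (8 + 1376) = (437 + 19*23) + 1384 = (437 + 437) + 1384 = 874 + 1384 = 2258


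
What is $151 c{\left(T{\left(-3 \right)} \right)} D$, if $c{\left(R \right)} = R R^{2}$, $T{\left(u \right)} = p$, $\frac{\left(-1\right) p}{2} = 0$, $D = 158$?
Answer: $0$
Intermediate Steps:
$p = 0$ ($p = \left(-2\right) 0 = 0$)
$T{\left(u \right)} = 0$
$c{\left(R \right)} = R^{3}$
$151 c{\left(T{\left(-3 \right)} \right)} D = 151 \cdot 0^{3} \cdot 158 = 151 \cdot 0 \cdot 158 = 0 \cdot 158 = 0$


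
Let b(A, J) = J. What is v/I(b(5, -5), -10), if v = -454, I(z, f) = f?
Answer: 227/5 ≈ 45.400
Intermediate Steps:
v/I(b(5, -5), -10) = -454/(-10) = -454*(-⅒) = 227/5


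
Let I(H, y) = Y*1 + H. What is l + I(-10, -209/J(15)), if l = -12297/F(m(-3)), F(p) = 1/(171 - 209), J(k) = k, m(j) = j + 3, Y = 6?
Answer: 467282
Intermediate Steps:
m(j) = 3 + j
F(p) = -1/38 (F(p) = 1/(-38) = -1/38)
I(H, y) = 6 + H (I(H, y) = 6*1 + H = 6 + H)
l = 467286 (l = -12297/(-1/38) = -12297*(-38) = 467286)
l + I(-10, -209/J(15)) = 467286 + (6 - 10) = 467286 - 4 = 467282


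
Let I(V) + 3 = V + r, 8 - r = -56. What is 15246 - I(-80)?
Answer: 15265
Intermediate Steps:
r = 64 (r = 8 - 1*(-56) = 8 + 56 = 64)
I(V) = 61 + V (I(V) = -3 + (V + 64) = -3 + (64 + V) = 61 + V)
15246 - I(-80) = 15246 - (61 - 80) = 15246 - 1*(-19) = 15246 + 19 = 15265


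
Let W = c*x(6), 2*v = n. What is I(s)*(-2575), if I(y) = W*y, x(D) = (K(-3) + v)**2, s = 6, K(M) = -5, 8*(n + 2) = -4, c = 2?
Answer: -4828125/4 ≈ -1.2070e+6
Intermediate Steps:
n = -5/2 (n = -2 + (1/8)*(-4) = -2 - 1/2 = -5/2 ≈ -2.5000)
v = -5/4 (v = (1/2)*(-5/2) = -5/4 ≈ -1.2500)
x(D) = 625/16 (x(D) = (-5 - 5/4)**2 = (-25/4)**2 = 625/16)
W = 625/8 (W = 2*(625/16) = 625/8 ≈ 78.125)
I(y) = 625*y/8
I(s)*(-2575) = ((625/8)*6)*(-2575) = (1875/4)*(-2575) = -4828125/4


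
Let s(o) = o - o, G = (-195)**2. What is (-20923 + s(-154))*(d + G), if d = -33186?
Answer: -101246397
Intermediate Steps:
G = 38025
s(o) = 0
(-20923 + s(-154))*(d + G) = (-20923 + 0)*(-33186 + 38025) = -20923*4839 = -101246397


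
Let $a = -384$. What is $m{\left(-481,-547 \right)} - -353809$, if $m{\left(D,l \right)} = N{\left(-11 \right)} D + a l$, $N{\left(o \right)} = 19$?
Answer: $554718$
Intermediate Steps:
$m{\left(D,l \right)} = - 384 l + 19 D$ ($m{\left(D,l \right)} = 19 D - 384 l = - 384 l + 19 D$)
$m{\left(-481,-547 \right)} - -353809 = \left(\left(-384\right) \left(-547\right) + 19 \left(-481\right)\right) - -353809 = \left(210048 - 9139\right) + 353809 = 200909 + 353809 = 554718$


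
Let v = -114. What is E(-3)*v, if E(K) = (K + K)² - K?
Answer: -4446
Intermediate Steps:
E(K) = -K + 4*K² (E(K) = (2*K)² - K = 4*K² - K = -K + 4*K²)
E(-3)*v = -3*(-1 + 4*(-3))*(-114) = -3*(-1 - 12)*(-114) = -3*(-13)*(-114) = 39*(-114) = -4446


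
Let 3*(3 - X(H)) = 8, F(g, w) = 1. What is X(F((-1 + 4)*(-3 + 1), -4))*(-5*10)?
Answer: -50/3 ≈ -16.667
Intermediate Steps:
X(H) = ⅓ (X(H) = 3 - ⅓*8 = 3 - 8/3 = ⅓)
X(F((-1 + 4)*(-3 + 1), -4))*(-5*10) = (-5*10)/3 = (⅓)*(-50) = -50/3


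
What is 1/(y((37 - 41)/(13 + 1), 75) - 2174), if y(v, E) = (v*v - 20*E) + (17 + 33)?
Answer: -49/177572 ≈ -0.00027594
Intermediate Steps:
y(v, E) = 50 + v**2 - 20*E (y(v, E) = (v**2 - 20*E) + 50 = 50 + v**2 - 20*E)
1/(y((37 - 41)/(13 + 1), 75) - 2174) = 1/((50 + ((37 - 41)/(13 + 1))**2 - 20*75) - 2174) = 1/((50 + (-4/14)**2 - 1500) - 2174) = 1/((50 + (-4*1/14)**2 - 1500) - 2174) = 1/((50 + (-2/7)**2 - 1500) - 2174) = 1/((50 + 4/49 - 1500) - 2174) = 1/(-71046/49 - 2174) = 1/(-177572/49) = -49/177572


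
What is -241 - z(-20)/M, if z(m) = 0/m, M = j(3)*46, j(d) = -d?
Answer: -241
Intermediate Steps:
M = -138 (M = -1*3*46 = -3*46 = -138)
z(m) = 0
-241 - z(-20)/M = -241 - 0/(-138) = -241 - 0*(-1)/138 = -241 - 1*0 = -241 + 0 = -241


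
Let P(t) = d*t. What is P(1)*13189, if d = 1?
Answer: 13189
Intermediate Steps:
P(t) = t (P(t) = 1*t = t)
P(1)*13189 = 1*13189 = 13189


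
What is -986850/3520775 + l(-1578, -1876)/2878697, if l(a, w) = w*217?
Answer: -170964858830/405409777207 ≈ -0.42171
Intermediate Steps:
l(a, w) = 217*w
-986850/3520775 + l(-1578, -1876)/2878697 = -986850/3520775 + (217*(-1876))/2878697 = -986850*1/3520775 - 407092*1/2878697 = -39474/140831 - 407092/2878697 = -170964858830/405409777207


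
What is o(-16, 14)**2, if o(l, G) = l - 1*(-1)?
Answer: 225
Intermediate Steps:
o(l, G) = 1 + l (o(l, G) = l + 1 = 1 + l)
o(-16, 14)**2 = (1 - 16)**2 = (-15)**2 = 225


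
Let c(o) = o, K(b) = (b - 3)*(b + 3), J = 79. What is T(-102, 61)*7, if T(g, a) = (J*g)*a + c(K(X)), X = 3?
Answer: -3440766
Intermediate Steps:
K(b) = (-3 + b)*(3 + b)
T(g, a) = 79*a*g (T(g, a) = (79*g)*a + (-9 + 3**2) = 79*a*g + (-9 + 9) = 79*a*g + 0 = 79*a*g)
T(-102, 61)*7 = (79*61*(-102))*7 = -491538*7 = -3440766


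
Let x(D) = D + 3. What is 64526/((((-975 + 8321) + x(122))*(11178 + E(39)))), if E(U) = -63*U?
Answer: 64526/65154591 ≈ 0.00099035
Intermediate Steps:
x(D) = 3 + D
64526/((((-975 + 8321) + x(122))*(11178 + E(39)))) = 64526/((((-975 + 8321) + (3 + 122))*(11178 - 63*39))) = 64526/(((7346 + 125)*(11178 - 2457))) = 64526/((7471*8721)) = 64526/65154591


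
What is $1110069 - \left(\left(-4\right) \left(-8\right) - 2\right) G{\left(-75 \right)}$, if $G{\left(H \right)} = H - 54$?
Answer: $1113939$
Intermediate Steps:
$G{\left(H \right)} = -54 + H$
$1110069 - \left(\left(-4\right) \left(-8\right) - 2\right) G{\left(-75 \right)} = 1110069 - \left(\left(-4\right) \left(-8\right) - 2\right) \left(-54 - 75\right) = 1110069 - \left(32 - 2\right) \left(-129\right) = 1110069 - 30 \left(-129\right) = 1110069 - -3870 = 1110069 + 3870 = 1113939$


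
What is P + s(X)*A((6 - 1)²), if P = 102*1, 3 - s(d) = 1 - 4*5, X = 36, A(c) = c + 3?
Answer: 718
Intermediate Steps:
A(c) = 3 + c
s(d) = 22 (s(d) = 3 - (1 - 4*5) = 3 - (1 - 20) = 3 - 1*(-19) = 3 + 19 = 22)
P = 102
P + s(X)*A((6 - 1)²) = 102 + 22*(3 + (6 - 1)²) = 102 + 22*(3 + 5²) = 102 + 22*(3 + 25) = 102 + 22*28 = 102 + 616 = 718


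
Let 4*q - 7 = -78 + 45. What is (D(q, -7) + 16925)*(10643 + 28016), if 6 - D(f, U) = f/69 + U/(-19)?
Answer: 1716164361217/2622 ≈ 6.5452e+8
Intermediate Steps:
q = -13/2 (q = 7/4 + (-78 + 45)/4 = 7/4 + (¼)*(-33) = 7/4 - 33/4 = -13/2 ≈ -6.5000)
D(f, U) = 6 - f/69 + U/19 (D(f, U) = 6 - (f/69 + U/(-19)) = 6 - (f*(1/69) + U*(-1/19)) = 6 - (f/69 - U/19) = 6 - (-U/19 + f/69) = 6 + (-f/69 + U/19) = 6 - f/69 + U/19)
(D(q, -7) + 16925)*(10643 + 28016) = ((6 - 1/69*(-13/2) + (1/19)*(-7)) + 16925)*(10643 + 28016) = ((6 + 13/138 - 7/19) + 16925)*38659 = (15013/2622 + 16925)*38659 = (44392363/2622)*38659 = 1716164361217/2622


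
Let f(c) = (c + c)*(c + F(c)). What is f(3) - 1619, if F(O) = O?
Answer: -1583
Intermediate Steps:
f(c) = 4*c² (f(c) = (c + c)*(c + c) = (2*c)*(2*c) = 4*c²)
f(3) - 1619 = 4*3² - 1619 = 4*9 - 1619 = 36 - 1619 = -1583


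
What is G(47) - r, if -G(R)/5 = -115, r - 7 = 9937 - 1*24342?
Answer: 14973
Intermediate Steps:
r = -14398 (r = 7 + (9937 - 1*24342) = 7 + (9937 - 24342) = 7 - 14405 = -14398)
G(R) = 575 (G(R) = -5*(-115) = 575)
G(47) - r = 575 - 1*(-14398) = 575 + 14398 = 14973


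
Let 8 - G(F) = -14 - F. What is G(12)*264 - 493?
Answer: 8483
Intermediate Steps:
G(F) = 22 + F (G(F) = 8 - (-14 - F) = 8 + (14 + F) = 22 + F)
G(12)*264 - 493 = (22 + 12)*264 - 493 = 34*264 - 493 = 8976 - 493 = 8483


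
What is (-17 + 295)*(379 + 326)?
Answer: 195990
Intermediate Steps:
(-17 + 295)*(379 + 326) = 278*705 = 195990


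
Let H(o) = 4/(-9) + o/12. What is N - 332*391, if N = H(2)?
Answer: -2336621/18 ≈ -1.2981e+5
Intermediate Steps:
H(o) = -4/9 + o/12 (H(o) = 4*(-⅑) + o*(1/12) = -4/9 + o/12)
N = -5/18 (N = -4/9 + (1/12)*2 = -4/9 + ⅙ = -5/18 ≈ -0.27778)
N - 332*391 = -5/18 - 332*391 = -5/18 - 129812 = -2336621/18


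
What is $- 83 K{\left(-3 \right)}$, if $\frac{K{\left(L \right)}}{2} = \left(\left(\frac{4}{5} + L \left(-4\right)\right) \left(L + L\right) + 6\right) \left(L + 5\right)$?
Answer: $\frac{117528}{5} \approx 23506.0$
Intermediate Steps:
$K{\left(L \right)} = 2 \left(5 + L\right) \left(6 + 2 L \left(\frac{4}{5} - 4 L\right)\right)$ ($K{\left(L \right)} = 2 \left(\left(\frac{4}{5} + L \left(-4\right)\right) \left(L + L\right) + 6\right) \left(L + 5\right) = 2 \left(\left(4 \cdot \frac{1}{5} - 4 L\right) 2 L + 6\right) \left(5 + L\right) = 2 \left(\left(\frac{4}{5} - 4 L\right) 2 L + 6\right) \left(5 + L\right) = 2 \left(2 L \left(\frac{4}{5} - 4 L\right) + 6\right) \left(5 + L\right) = 2 \left(6 + 2 L \left(\frac{4}{5} - 4 L\right)\right) \left(5 + L\right) = 2 \left(5 + L\right) \left(6 + 2 L \left(\frac{4}{5} - 4 L\right)\right)$)
$- 83 K{\left(-3 \right)} = - 83 \left(60 - 16 \left(-3\right)^{3} + 28 \left(-3\right) - \frac{384 \left(-3\right)^{2}}{5}\right) = - 83 \left(60 - -432 - 84 - \frac{3456}{5}\right) = - 83 \left(60 + 432 - 84 - \frac{3456}{5}\right) = \left(-83\right) \left(- \frac{1416}{5}\right) = \frac{117528}{5}$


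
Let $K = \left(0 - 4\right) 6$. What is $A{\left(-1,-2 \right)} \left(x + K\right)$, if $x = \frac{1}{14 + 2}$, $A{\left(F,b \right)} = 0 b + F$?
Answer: $\frac{383}{16} \approx 23.938$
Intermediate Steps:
$A{\left(F,b \right)} = F$ ($A{\left(F,b \right)} = 0 + F = F$)
$K = -24$ ($K = \left(-4\right) 6 = -24$)
$x = \frac{1}{16} \approx 0.0625$
$A{\left(-1,-2 \right)} \left(x + K\right) = - (\frac{1}{16} - 24) = \left(-1\right) \left(- \frac{383}{16}\right) = \frac{383}{16}$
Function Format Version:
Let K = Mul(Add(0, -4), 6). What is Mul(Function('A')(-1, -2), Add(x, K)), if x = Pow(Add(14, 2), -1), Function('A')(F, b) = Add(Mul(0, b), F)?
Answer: Rational(383, 16) ≈ 23.938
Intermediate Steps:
Function('A')(F, b) = F (Function('A')(F, b) = Add(0, F) = F)
K = -24 (K = Mul(-4, 6) = -24)
x = Rational(1, 16) (x = Pow(16, -1) = Rational(1, 16) ≈ 0.062500)
Mul(Function('A')(-1, -2), Add(x, K)) = Mul(-1, Add(Rational(1, 16), -24)) = Mul(-1, Rational(-383, 16)) = Rational(383, 16)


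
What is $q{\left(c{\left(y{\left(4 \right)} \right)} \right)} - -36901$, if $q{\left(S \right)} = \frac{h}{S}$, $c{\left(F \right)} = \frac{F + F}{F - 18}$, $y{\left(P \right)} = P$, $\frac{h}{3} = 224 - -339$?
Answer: $\frac{135781}{4} \approx 33945.0$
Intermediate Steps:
$h = 1689$ ($h = 3 \left(224 - -339\right) = 3 \left(224 + 339\right) = 3 \cdot 563 = 1689$)
$c{\left(F \right)} = \frac{2 F}{-18 + F}$
$q{\left(S \right)} = \frac{1689}{S}$
$q{\left(c{\left(y{\left(4 \right)} \right)} \right)} - -36901 = \frac{1689}{2 \cdot 4 \frac{1}{-18 + 4}} - -36901 = \frac{1689}{2 \cdot 4 \frac{1}{-14}} + 36901 = \frac{1689}{2 \cdot 4 \left(- \frac{1}{14}\right)} + 36901 = \frac{1689}{- \frac{4}{7}} + 36901 = 1689 \left(- \frac{7}{4}\right) + 36901 = - \frac{11823}{4} + 36901 = \frac{135781}{4}$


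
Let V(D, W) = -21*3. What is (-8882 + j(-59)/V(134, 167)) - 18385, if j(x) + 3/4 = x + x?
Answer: -6870809/252 ≈ -27265.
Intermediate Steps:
j(x) = -¾ + 2*x (j(x) = -¾ + (x + x) = -¾ + 2*x)
V(D, W) = -63
(-8882 + j(-59)/V(134, 167)) - 18385 = (-8882 + (-¾ + 2*(-59))/(-63)) - 18385 = (-8882 + (-¾ - 118)*(-1/63)) - 18385 = (-8882 - 475/4*(-1/63)) - 18385 = (-8882 + 475/252) - 18385 = -2237789/252 - 18385 = -6870809/252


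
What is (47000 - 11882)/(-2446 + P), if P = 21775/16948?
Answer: -198393288/13811011 ≈ -14.365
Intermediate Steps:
P = 21775/16948 (P = 21775*(1/16948) = 21775/16948 ≈ 1.2848)
(47000 - 11882)/(-2446 + P) = (47000 - 11882)/(-2446 + 21775/16948) = 35118/(-41433033/16948) = 35118*(-16948/41433033) = -198393288/13811011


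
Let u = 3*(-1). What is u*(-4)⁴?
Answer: -768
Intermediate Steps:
u = -3
u*(-4)⁴ = -3*(-4)⁴ = -3*256 = -768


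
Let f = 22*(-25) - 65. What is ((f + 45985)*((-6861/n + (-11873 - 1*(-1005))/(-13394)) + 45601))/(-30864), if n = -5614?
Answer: -38894234105122435/580196255856 ≈ -67036.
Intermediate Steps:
f = -615 (f = -550 - 65 = -615)
((f + 45985)*((-6861/n + (-11873 - 1*(-1005))/(-13394)) + 45601))/(-30864) = ((-615 + 45985)*((-6861/(-5614) + (-11873 - 1*(-1005))/(-13394)) + 45601))/(-30864) = (45370*((-6861*(-1/5614) + (-11873 + 1005)*(-1/13394)) + 45601))*(-1/30864) = (45370*((6861/5614 - 10868*(-1/13394)) + 45601))*(-1/30864) = (45370*((6861/5614 + 5434/6697) + 45601))*(-1/30864) = (45370*(76454593/37596958 + 45601))*(-1/30864) = (45370*(1714535336351/37596958))*(-1/30864) = (38894234105122435/18798479)*(-1/30864) = -38894234105122435/580196255856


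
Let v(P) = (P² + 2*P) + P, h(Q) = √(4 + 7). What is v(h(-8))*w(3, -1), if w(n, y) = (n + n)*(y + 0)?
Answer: -66 - 18*√11 ≈ -125.70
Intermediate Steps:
w(n, y) = 2*n*y (w(n, y) = (2*n)*y = 2*n*y)
h(Q) = √11
v(P) = P² + 3*P
v(h(-8))*w(3, -1) = (√11*(3 + √11))*(2*3*(-1)) = (√11*(3 + √11))*(-6) = -6*√11*(3 + √11)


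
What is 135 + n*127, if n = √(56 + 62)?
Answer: 135 + 127*√118 ≈ 1514.6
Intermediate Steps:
n = √118 ≈ 10.863
135 + n*127 = 135 + √118*127 = 135 + 127*√118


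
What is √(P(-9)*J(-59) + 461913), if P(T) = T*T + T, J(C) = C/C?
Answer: √461985 ≈ 679.69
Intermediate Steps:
J(C) = 1
P(T) = T + T² (P(T) = T² + T = T + T²)
√(P(-9)*J(-59) + 461913) = √(-9*(1 - 9)*1 + 461913) = √(-9*(-8)*1 + 461913) = √(72*1 + 461913) = √(72 + 461913) = √461985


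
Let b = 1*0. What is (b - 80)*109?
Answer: -8720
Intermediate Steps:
b = 0
(b - 80)*109 = (0 - 80)*109 = -80*109 = -8720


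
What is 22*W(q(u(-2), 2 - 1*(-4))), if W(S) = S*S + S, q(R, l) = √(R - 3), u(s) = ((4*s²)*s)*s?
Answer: 1342 + 22*√61 ≈ 1513.8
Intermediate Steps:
u(s) = 4*s⁴ (u(s) = (4*s³)*s = 4*s⁴)
q(R, l) = √(-3 + R)
W(S) = S + S² (W(S) = S² + S = S + S²)
22*W(q(u(-2), 2 - 1*(-4))) = 22*(√(-3 + 4*(-2)⁴)*(1 + √(-3 + 4*(-2)⁴))) = 22*(√(-3 + 4*16)*(1 + √(-3 + 4*16))) = 22*(√(-3 + 64)*(1 + √(-3 + 64))) = 22*(√61*(1 + √61)) = 22*√61*(1 + √61)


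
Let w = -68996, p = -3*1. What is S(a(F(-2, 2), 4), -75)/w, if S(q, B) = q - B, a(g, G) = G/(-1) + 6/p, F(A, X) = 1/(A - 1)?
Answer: -69/68996 ≈ -0.0010001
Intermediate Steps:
p = -3
F(A, X) = 1/(-1 + A)
a(g, G) = -2 - G (a(g, G) = G/(-1) + 6/(-3) = G*(-1) + 6*(-⅓) = -G - 2 = -2 - G)
S(a(F(-2, 2), 4), -75)/w = ((-2 - 1*4) - 1*(-75))/(-68996) = ((-2 - 4) + 75)*(-1/68996) = (-6 + 75)*(-1/68996) = 69*(-1/68996) = -69/68996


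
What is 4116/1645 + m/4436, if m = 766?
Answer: 1394189/521230 ≈ 2.6748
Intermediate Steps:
4116/1645 + m/4436 = 4116/1645 + 766/4436 = 4116*(1/1645) + 766*(1/4436) = 588/235 + 383/2218 = 1394189/521230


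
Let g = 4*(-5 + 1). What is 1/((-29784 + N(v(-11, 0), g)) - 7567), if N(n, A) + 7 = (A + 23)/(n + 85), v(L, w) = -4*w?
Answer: -85/3175423 ≈ -2.6768e-5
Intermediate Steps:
g = -16 (g = 4*(-4) = -16)
N(n, A) = -7 + (23 + A)/(85 + n) (N(n, A) = -7 + (A + 23)/(n + 85) = -7 + (23 + A)/(85 + n))
1/((-29784 + N(v(-11, 0), g)) - 7567) = 1/((-29784 + (-572 - 16 - (-28)*0)/(85 - 4*0)) - 7567) = 1/((-29784 + (-572 - 16 - 7*0)/(85 + 0)) - 7567) = 1/((-29784 + (-572 - 16 + 0)/85) - 7567) = 1/((-29784 + (1/85)*(-588)) - 7567) = 1/((-29784 - 588/85) - 7567) = 1/(-2532228/85 - 7567) = 1/(-3175423/85) = -85/3175423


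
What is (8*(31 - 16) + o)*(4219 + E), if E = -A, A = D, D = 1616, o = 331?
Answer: 1173953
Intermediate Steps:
A = 1616
E = -1616 (E = -1*1616 = -1616)
(8*(31 - 16) + o)*(4219 + E) = (8*(31 - 16) + 331)*(4219 - 1616) = (8*15 + 331)*2603 = (120 + 331)*2603 = 451*2603 = 1173953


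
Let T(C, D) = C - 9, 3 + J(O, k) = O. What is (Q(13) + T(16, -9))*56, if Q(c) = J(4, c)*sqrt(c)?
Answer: 392 + 56*sqrt(13) ≈ 593.91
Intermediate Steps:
J(O, k) = -3 + O
Q(c) = sqrt(c) (Q(c) = (-3 + 4)*sqrt(c) = 1*sqrt(c) = sqrt(c))
T(C, D) = -9 + C
(Q(13) + T(16, -9))*56 = (sqrt(13) + (-9 + 16))*56 = (sqrt(13) + 7)*56 = (7 + sqrt(13))*56 = 392 + 56*sqrt(13)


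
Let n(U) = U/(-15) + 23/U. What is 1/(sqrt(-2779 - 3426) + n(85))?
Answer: -350880/405373501 - 65025*I*sqrt(6205)/405373501 ≈ -0.00086557 - 0.012636*I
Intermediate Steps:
n(U) = 23/U - U/15 (n(U) = U*(-1/15) + 23/U = -U/15 + 23/U = 23/U - U/15)
1/(sqrt(-2779 - 3426) + n(85)) = 1/(sqrt(-2779 - 3426) + (23/85 - 1/15*85)) = 1/(sqrt(-6205) + (23*(1/85) - 17/3)) = 1/(I*sqrt(6205) + (23/85 - 17/3)) = 1/(I*sqrt(6205) - 1376/255) = 1/(-1376/255 + I*sqrt(6205))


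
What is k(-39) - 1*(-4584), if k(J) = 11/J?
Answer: 178765/39 ≈ 4583.7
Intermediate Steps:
k(-39) - 1*(-4584) = 11/(-39) - 1*(-4584) = 11*(-1/39) + 4584 = -11/39 + 4584 = 178765/39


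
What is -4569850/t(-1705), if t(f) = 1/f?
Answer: 7791594250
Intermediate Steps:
-4569850/t(-1705) = -4569850/(1/(-1705)) = -4569850/(-1/1705) = -4569850*(-1705) = 7791594250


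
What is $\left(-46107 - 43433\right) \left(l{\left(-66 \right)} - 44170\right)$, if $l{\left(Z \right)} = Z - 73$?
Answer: $3967427860$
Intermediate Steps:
$l{\left(Z \right)} = -73 + Z$ ($l{\left(Z \right)} = Z - 73 = -73 + Z$)
$\left(-46107 - 43433\right) \left(l{\left(-66 \right)} - 44170\right) = \left(-46107 - 43433\right) \left(\left(-73 - 66\right) - 44170\right) = - 89540 \left(-139 - 44170\right) = \left(-89540\right) \left(-44309\right) = 3967427860$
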